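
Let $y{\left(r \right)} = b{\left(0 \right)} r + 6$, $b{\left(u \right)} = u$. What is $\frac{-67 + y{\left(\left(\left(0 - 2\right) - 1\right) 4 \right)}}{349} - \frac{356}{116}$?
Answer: $- \frac{32830}{10121} \approx -3.2438$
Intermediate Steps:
$y{\left(r \right)} = 6$ ($y{\left(r \right)} = 0 r + 6 = 0 + 6 = 6$)
$\frac{-67 + y{\left(\left(\left(0 - 2\right) - 1\right) 4 \right)}}{349} - \frac{356}{116} = \frac{-67 + 6}{349} - \frac{356}{116} = \left(-61\right) \frac{1}{349} - \frac{89}{29} = - \frac{61}{349} - \frac{89}{29} = - \frac{32830}{10121}$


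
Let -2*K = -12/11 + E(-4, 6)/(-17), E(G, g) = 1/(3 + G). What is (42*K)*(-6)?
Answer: -24318/187 ≈ -130.04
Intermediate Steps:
K = 193/374 (K = -(-12/11 + 1/((3 - 4)*(-17)))/2 = -(-12*1/11 - 1/17/(-1))/2 = -(-12/11 - 1*(-1/17))/2 = -(-12/11 + 1/17)/2 = -½*(-193/187) = 193/374 ≈ 0.51604)
(42*K)*(-6) = (42*(193/374))*(-6) = (4053/187)*(-6) = -24318/187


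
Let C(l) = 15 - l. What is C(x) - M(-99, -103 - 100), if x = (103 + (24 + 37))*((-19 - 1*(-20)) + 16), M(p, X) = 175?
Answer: -2948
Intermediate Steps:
x = 2788 (x = (103 + 61)*((-19 + 20) + 16) = 164*(1 + 16) = 164*17 = 2788)
C(x) - M(-99, -103 - 100) = (15 - 1*2788) - 1*175 = (15 - 2788) - 175 = -2773 - 175 = -2948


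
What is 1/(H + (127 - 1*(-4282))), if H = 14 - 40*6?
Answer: 1/4183 ≈ 0.00023906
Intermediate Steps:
H = -226 (H = 14 - 240 = -226)
1/(H + (127 - 1*(-4282))) = 1/(-226 + (127 - 1*(-4282))) = 1/(-226 + (127 + 4282)) = 1/(-226 + 4409) = 1/4183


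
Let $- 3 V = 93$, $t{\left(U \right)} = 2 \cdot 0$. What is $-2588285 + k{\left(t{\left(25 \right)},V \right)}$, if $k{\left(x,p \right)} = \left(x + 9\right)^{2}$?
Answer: $-2588204$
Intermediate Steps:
$t{\left(U \right)} = 0$
$V = -31$ ($V = \left(- \frac{1}{3}\right) 93 = -31$)
$k{\left(x,p \right)} = \left(9 + x\right)^{2}$
$-2588285 + k{\left(t{\left(25 \right)},V \right)} = -2588285 + \left(9 + 0\right)^{2} = -2588285 + 9^{2} = -2588285 + 81 = -2588204$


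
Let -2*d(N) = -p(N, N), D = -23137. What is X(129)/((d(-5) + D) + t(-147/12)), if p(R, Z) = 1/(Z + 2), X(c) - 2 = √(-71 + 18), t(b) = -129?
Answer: -12/139597 - 6*I*√53/139597 ≈ -8.5962e-5 - 0.00031291*I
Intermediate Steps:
X(c) = 2 + I*√53 (X(c) = 2 + √(-71 + 18) = 2 + √(-53) = 2 + I*√53)
p(R, Z) = 1/(2 + Z)
d(N) = 1/(2*(2 + N)) (d(N) = -(-1)/(2*(2 + N)) = 1/(2*(2 + N)))
X(129)/((d(-5) + D) + t(-147/12)) = (2 + I*√53)/((1/(2*(2 - 5)) - 23137) - 129) = (2 + I*√53)/(((½)/(-3) - 23137) - 129) = (2 + I*√53)/(((½)*(-⅓) - 23137) - 129) = (2 + I*√53)/((-⅙ - 23137) - 129) = (2 + I*√53)/(-138823/6 - 129) = (2 + I*√53)/(-139597/6) = (2 + I*√53)*(-6/139597) = -12/139597 - 6*I*√53/139597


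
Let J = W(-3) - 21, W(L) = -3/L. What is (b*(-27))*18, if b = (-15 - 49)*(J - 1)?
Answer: -653184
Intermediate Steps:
J = -20 (J = -3/(-3) - 21 = -3*(-⅓) - 21 = 1 - 21 = -20)
b = 1344 (b = (-15 - 49)*(-20 - 1) = -64*(-21) = 1344)
(b*(-27))*18 = (1344*(-27))*18 = -36288*18 = -653184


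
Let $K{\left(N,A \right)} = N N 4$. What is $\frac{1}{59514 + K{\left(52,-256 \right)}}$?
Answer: $\frac{1}{70330} \approx 1.4219 \cdot 10^{-5}$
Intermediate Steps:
$K{\left(N,A \right)} = 4 N^{2}$ ($K{\left(N,A \right)} = N^{2} \cdot 4 = 4 N^{2}$)
$\frac{1}{59514 + K{\left(52,-256 \right)}} = \frac{1}{59514 + 4 \cdot 52^{2}} = \frac{1}{59514 + 4 \cdot 2704} = \frac{1}{59514 + 10816} = \frac{1}{70330}$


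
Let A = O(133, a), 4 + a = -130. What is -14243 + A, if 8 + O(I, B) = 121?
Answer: -14130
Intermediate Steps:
a = -134 (a = -4 - 130 = -134)
O(I, B) = 113 (O(I, B) = -8 + 121 = 113)
A = 113
-14243 + A = -14243 + 113 = -14130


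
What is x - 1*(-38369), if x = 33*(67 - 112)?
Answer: 36884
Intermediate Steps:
x = -1485 (x = 33*(-45) = -1485)
x - 1*(-38369) = -1485 - 1*(-38369) = -1485 + 38369 = 36884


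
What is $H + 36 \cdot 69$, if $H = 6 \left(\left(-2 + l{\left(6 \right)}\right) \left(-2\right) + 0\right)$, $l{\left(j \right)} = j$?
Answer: $2436$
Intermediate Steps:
$H = -48$ ($H = 6 \left(\left(-2 + 6\right) \left(-2\right) + 0\right) = 6 \left(4 \left(-2\right) + 0\right) = 6 \left(-8 + 0\right) = 6 \left(-8\right) = -48$)
$H + 36 \cdot 69 = -48 + 36 \cdot 69 = -48 + 2484 = 2436$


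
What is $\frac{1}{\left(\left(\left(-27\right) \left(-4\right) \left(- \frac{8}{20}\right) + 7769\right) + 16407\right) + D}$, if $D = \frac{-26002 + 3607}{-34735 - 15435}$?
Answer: $\frac{50170}{1210764971} \approx 4.1437 \cdot 10^{-5}$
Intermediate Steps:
$D = \frac{4479}{10034}$ ($D = - \frac{22395}{-50170} = \left(-22395\right) \left(- \frac{1}{50170}\right) = \frac{4479}{10034} \approx 0.44638$)
$\frac{1}{\left(\left(\left(-27\right) \left(-4\right) \left(- \frac{8}{20}\right) + 7769\right) + 16407\right) + D} = \frac{1}{\left(\left(\left(-27\right) \left(-4\right) \left(- \frac{8}{20}\right) + 7769\right) + 16407\right) + \frac{4479}{10034}} = \frac{1}{\left(\left(108 \left(\left(-8\right) \frac{1}{20}\right) + 7769\right) + 16407\right) + \frac{4479}{10034}} = \frac{1}{\left(\left(108 \left(- \frac{2}{5}\right) + 7769\right) + 16407\right) + \frac{4479}{10034}} = \frac{1}{\left(\left(- \frac{216}{5} + 7769\right) + 16407\right) + \frac{4479}{10034}} = \frac{1}{\left(\frac{38629}{5} + 16407\right) + \frac{4479}{10034}} = \frac{1}{\frac{120664}{5} + \frac{4479}{10034}} = \frac{1}{\frac{1210764971}{50170}} = \frac{50170}{1210764971}$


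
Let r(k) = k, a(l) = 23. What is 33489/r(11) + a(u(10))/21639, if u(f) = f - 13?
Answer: 724668724/238029 ≈ 3044.5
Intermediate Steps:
u(f) = -13 + f
33489/r(11) + a(u(10))/21639 = 33489/11 + 23/21639 = 724668724/238029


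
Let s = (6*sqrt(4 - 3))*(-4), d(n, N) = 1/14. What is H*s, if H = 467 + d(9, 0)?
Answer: -78468/7 ≈ -11210.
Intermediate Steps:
d(n, N) = 1/14
s = -24 (s = (6*sqrt(1))*(-4) = (6*1)*(-4) = 6*(-4) = -24)
H = 6539/14 (H = 467 + 1/14 = 6539/14 ≈ 467.07)
H*s = (6539/14)*(-24) = -78468/7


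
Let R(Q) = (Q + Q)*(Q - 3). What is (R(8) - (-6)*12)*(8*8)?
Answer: 9728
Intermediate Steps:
R(Q) = 2*Q*(-3 + Q) (R(Q) = (2*Q)*(-3 + Q) = 2*Q*(-3 + Q))
(R(8) - (-6)*12)*(8*8) = (2*8*(-3 + 8) - (-6)*12)*(8*8) = (2*8*5 - 1*(-72))*64 = (80 + 72)*64 = 152*64 = 9728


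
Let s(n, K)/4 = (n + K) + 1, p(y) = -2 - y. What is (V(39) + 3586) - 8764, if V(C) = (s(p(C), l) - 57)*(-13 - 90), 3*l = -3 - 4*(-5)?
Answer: 44515/3 ≈ 14838.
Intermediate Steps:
l = 17/3 (l = (-3 - 4*(-5))/3 = (-3 + 20)/3 = (1/3)*17 = 17/3 ≈ 5.6667)
s(n, K) = 4 + 4*K + 4*n (s(n, K) = 4*((n + K) + 1) = 4*((K + n) + 1) = 4*(1 + K + n) = 4 + 4*K + 4*n)
V(C) = 11845/3 + 412*C (V(C) = ((4 + 4*(17/3) + 4*(-2 - C)) - 57)*(-13 - 90) = ((4 + 68/3 + (-8 - 4*C)) - 57)*(-103) = ((56/3 - 4*C) - 57)*(-103) = (-115/3 - 4*C)*(-103) = 11845/3 + 412*C)
(V(39) + 3586) - 8764 = ((11845/3 + 412*39) + 3586) - 8764 = ((11845/3 + 16068) + 3586) - 8764 = (60049/3 + 3586) - 8764 = 70807/3 - 8764 = 44515/3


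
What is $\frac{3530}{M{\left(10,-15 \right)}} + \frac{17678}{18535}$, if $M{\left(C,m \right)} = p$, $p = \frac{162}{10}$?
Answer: $\frac{328574668}{1501335} \approx 218.85$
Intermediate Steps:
$p = \frac{81}{5}$ ($p = 162 \cdot \frac{1}{10} = \frac{81}{5} \approx 16.2$)
$M{\left(C,m \right)} = \frac{81}{5}$
$\frac{3530}{M{\left(10,-15 \right)}} + \frac{17678}{18535} = \frac{3530}{\frac{81}{5}} + \frac{17678}{18535} = 3530 \cdot \frac{5}{81} + 17678 \cdot \frac{1}{18535} = \frac{17650}{81} + \frac{17678}{18535} = \frac{328574668}{1501335}$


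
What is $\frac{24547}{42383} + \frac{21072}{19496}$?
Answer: $\frac{171457861}{103287371} \approx 1.66$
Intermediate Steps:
$\frac{24547}{42383} + \frac{21072}{19496} = 24547 \cdot \frac{1}{42383} + 21072 \cdot \frac{1}{19496} = \frac{24547}{42383} + \frac{2634}{2437} = \frac{171457861}{103287371}$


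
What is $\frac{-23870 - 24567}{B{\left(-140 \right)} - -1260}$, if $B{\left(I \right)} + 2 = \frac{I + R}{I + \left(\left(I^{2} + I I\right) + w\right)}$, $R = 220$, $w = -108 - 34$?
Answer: $- \frac{942535583}{24479462} \approx -38.503$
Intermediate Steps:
$w = -142$
$B{\left(I \right)} = -2 + \frac{220 + I}{-142 + I + 2 I^{2}}$ ($B{\left(I \right)} = -2 + \frac{I + 220}{I - \left(142 - I^{2} - I I\right)} = -2 + \frac{220 + I}{I + \left(\left(I^{2} + I^{2}\right) - 142\right)} = -2 + \frac{220 + I}{I + \left(2 I^{2} - 142\right)} = -2 + \frac{220 + I}{I + \left(-142 + 2 I^{2}\right)} = -2 + \frac{220 + I}{-142 + I + 2 I^{2}}$)
$\frac{-23870 - 24567}{B{\left(-140 \right)} - -1260} = \frac{-23870 - 24567}{\frac{504 - -140 - 4 \left(-140\right)^{2}}{-142 - 140 + 2 \left(-140\right)^{2}} - -1260} = - \frac{48437}{\frac{504 + 140 - 78400}{-142 - 140 + 2 \cdot 19600} + 1260} = - \frac{48437}{\frac{504 + 140 - 78400}{-142 - 140 + 39200} + 1260} = - \frac{48437}{\frac{1}{38918} \left(-77756\right) + 1260} = - \frac{48437}{- \frac{38878}{19459} + 1260} = - \frac{48437}{\frac{24479462}{19459}} = \left(-48437\right) \frac{19459}{24479462} = - \frac{942535583}{24479462}$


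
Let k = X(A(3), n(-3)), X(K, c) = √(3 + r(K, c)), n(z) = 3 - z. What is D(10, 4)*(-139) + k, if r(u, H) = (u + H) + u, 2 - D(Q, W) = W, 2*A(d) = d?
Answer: 278 + 2*√3 ≈ 281.46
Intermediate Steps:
A(d) = d/2
D(Q, W) = 2 - W
r(u, H) = H + 2*u (r(u, H) = (H + u) + u = H + 2*u)
X(K, c) = √(3 + c + 2*K) (X(K, c) = √(3 + (c + 2*K)) = √(3 + c + 2*K))
k = 2*√3 (k = √(3 + (3 - 1*(-3)) + 2*((½)*3)) = √(3 + (3 + 3) + 2*(3/2)) = √(3 + 6 + 3) = √12 = 2*√3 ≈ 3.4641)
D(10, 4)*(-139) + k = (2 - 1*4)*(-139) + 2*√3 = (2 - 4)*(-139) + 2*√3 = -2*(-139) + 2*√3 = 278 + 2*√3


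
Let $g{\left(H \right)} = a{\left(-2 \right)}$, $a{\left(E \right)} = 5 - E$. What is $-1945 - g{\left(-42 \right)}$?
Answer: $-1952$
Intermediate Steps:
$g{\left(H \right)} = 7$ ($g{\left(H \right)} = 5 - -2 = 5 + 2 = 7$)
$-1945 - g{\left(-42 \right)} = -1945 - 7 = -1952$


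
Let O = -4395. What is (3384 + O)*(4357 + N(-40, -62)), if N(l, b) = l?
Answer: -4364487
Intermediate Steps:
(3384 + O)*(4357 + N(-40, -62)) = (3384 - 4395)*(4357 - 40) = -1011*4317 = -4364487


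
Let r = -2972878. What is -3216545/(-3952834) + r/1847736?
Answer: -1451991811033/1825948420956 ≈ -0.79520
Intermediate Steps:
-3216545/(-3952834) + r/1847736 = -3216545/(-3952834) - 2972878/1847736 = -3216545*(-1/3952834) - 2972878*1/1847736 = 3216545/3952834 - 1486439/923868 = -1451991811033/1825948420956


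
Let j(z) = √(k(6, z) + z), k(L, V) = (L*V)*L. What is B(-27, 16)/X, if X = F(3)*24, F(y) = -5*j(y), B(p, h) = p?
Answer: 3*√111/1480 ≈ 0.021356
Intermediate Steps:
k(L, V) = V*L²
j(z) = √37*√z (j(z) = √(z*6² + z) = √(z*36 + z) = √(36*z + z) = √(37*z) = √37*√z)
F(y) = -5*√37*√y
X = -120*√111 (X = -5*√37*√3*24 = -5*√111*24 = -120*√111 ≈ -1264.3)
B(-27, 16)/X = -27*(-√111/13320) = -(-3)*√111/1480 = 3*√111/1480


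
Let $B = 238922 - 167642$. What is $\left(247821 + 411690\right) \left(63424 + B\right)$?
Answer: $88838769744$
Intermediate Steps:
$B = 71280$ ($B = 238922 - 167642 = 71280$)
$\left(247821 + 411690\right) \left(63424 + B\right) = \left(247821 + 411690\right) \left(63424 + 71280\right) = 659511 \cdot 134704 = 88838769744$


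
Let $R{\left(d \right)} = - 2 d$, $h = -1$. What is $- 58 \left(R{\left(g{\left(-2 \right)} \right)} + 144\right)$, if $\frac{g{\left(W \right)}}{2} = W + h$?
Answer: $-9048$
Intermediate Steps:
$g{\left(W \right)} = -2 + 2 W$ ($g{\left(W \right)} = 2 \left(W - 1\right) = 2 \left(-1 + W\right) = -2 + 2 W$)
$- 58 \left(R{\left(g{\left(-2 \right)} \right)} + 144\right) = - 58 \left(- 2 \left(-2 + 2 \left(-2\right)\right) + 144\right) = - 58 \left(- 2 \left(-2 - 4\right) + 144\right) = - 58 \left(\left(-2\right) \left(-6\right) + 144\right) = - 58 \left(12 + 144\right) = \left(-58\right) 156 = -9048$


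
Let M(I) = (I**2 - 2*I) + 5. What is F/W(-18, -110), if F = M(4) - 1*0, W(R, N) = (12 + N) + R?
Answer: -13/116 ≈ -0.11207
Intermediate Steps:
M(I) = 5 + I**2 - 2*I
W(R, N) = 12 + N + R
F = 13 (F = (5 + 4**2 - 2*4) - 1*0 = (5 + 16 - 8) + 0 = 13 + 0 = 13)
F/W(-18, -110) = 13/(12 - 110 - 18) = 13/(-116) = -1/116*13 = -13/116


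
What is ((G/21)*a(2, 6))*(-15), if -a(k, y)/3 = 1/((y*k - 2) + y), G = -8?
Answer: -15/14 ≈ -1.0714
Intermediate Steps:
a(k, y) = -3/(-2 + y + k*y) (a(k, y) = -3/((y*k - 2) + y) = -3/((k*y - 2) + y) = -3/((-2 + k*y) + y) = -3/(-2 + y + k*y))
((G/21)*a(2, 6))*(-15) = ((-8/21)*(-3/(-2 + 6 + 2*6)))*(-15) = ((-8*1/21)*(-3/(-2 + 6 + 12)))*(-15) = -(-8)/(7*16)*(-15) = -8/21*(-3/16)*(-15) = (1/14)*(-15) = -15/14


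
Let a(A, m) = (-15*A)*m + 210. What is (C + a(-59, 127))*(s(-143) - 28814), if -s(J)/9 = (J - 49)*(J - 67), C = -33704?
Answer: -30905048294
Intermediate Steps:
s(J) = -9*(-67 + J)*(-49 + J) (s(J) = -9*(J - 49)*(J - 67) = -9*(-49 + J)*(-67 + J) = -9*(-67 + J)*(-49 + J))
a(A, m) = 210 - 15*A*m (a(A, m) = -15*A*m + 210 = 210 - 15*A*m)
(C + a(-59, 127))*(s(-143) - 28814) = (-33704 + (210 - 15*(-59)*127))*((-29547 - 9*(-143)² + 1044*(-143)) - 28814) = (-33704 + (210 + 112395))*((-29547 - 9*20449 - 149292) - 28814) = (-33704 + 112605)*((-29547 - 184041 - 149292) - 28814) = 78901*(-362880 - 28814) = 78901*(-391694) = -30905048294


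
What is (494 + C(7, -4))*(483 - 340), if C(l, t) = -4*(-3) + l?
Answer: 73359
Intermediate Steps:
C(l, t) = 12 + l
(494 + C(7, -4))*(483 - 340) = (494 + (12 + 7))*(483 - 340) = (494 + 19)*143 = 513*143 = 73359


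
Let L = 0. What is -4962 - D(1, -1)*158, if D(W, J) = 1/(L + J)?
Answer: -4804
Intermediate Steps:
D(W, J) = 1/J (D(W, J) = 1/(0 + J) = 1/J)
-4962 - D(1, -1)*158 = -4962 - 158/(-1) = -4962 - (-1)*158 = -4962 - 1*(-158) = -4962 + 158 = -4804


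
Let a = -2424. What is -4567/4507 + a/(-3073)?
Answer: -3109423/13850011 ≈ -0.22451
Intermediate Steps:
-4567/4507 + a/(-3073) = -4567/4507 - 2424/(-3073) = -4567*1/4507 - 2424*(-1/3073) = -4567/4507 + 2424/3073 = -3109423/13850011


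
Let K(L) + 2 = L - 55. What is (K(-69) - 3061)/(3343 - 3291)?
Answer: -3187/52 ≈ -61.288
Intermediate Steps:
K(L) = -57 + L (K(L) = -2 + (L - 55) = -2 + (-55 + L) = -57 + L)
(K(-69) - 3061)/(3343 - 3291) = ((-57 - 69) - 3061)/(3343 - 3291) = (-126 - 3061)/52 = -3187*1/52 = -3187/52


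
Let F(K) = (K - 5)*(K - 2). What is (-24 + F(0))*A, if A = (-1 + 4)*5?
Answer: -210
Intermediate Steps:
F(K) = (-5 + K)*(-2 + K)
A = 15 (A = 3*5 = 15)
(-24 + F(0))*A = (-24 + (10 + 0² - 7*0))*15 = (-24 + (10 + 0 + 0))*15 = (-24 + 10)*15 = -14*15 = -210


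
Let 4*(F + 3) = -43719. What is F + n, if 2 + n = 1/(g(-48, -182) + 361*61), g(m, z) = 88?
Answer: -967025547/88436 ≈ -10935.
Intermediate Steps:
F = -43731/4 (F = -3 + (1/4)*(-43719) = -3 - 43719/4 = -43731/4 ≈ -10933.)
n = -44217/22109 (n = -2 + 1/(88 + 361*61) = -2 + 1/(88 + 22021) = -2 + 1/22109 = -44217/22109 ≈ -2.0000)
F + n = -43731/4 - 44217/22109 = -967025547/88436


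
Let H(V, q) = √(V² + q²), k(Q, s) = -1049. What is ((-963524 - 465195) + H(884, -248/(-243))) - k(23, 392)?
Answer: -1427670 + 4*√2884016053/243 ≈ -1.4268e+6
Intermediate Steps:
((-963524 - 465195) + H(884, -248/(-243))) - k(23, 392) = ((-963524 - 465195) + √(884² + (-248/(-243))²)) - 1*(-1049) = (-1428719 + √(781456 + (-248*(-1/243))²)) + 1049 = (-1428719 + √(781456 + (248/243)²)) + 1049 = (-1428719 + √(781456 + 61504/59049)) + 1049 = (-1428719 + √(46144256848/59049)) + 1049 = (-1428719 + 4*√2884016053/243) + 1049 = -1427670 + 4*√2884016053/243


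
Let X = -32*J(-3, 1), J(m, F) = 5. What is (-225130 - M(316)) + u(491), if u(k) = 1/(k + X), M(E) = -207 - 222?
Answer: -74376030/331 ≈ -2.2470e+5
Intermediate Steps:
M(E) = -429
X = -160 (X = -32*5 = -160)
u(k) = 1/(-160 + k) (u(k) = 1/(k - 160) = 1/(-160 + k))
(-225130 - M(316)) + u(491) = (-225130 - 1*(-429)) + 1/(-160 + 491) = (-225130 + 429) + 1/331 = -224701 + 1/331 = -74376030/331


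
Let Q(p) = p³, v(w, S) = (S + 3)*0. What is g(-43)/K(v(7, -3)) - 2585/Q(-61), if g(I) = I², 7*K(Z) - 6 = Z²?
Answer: 2937830593/1361886 ≈ 2157.2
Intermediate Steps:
v(w, S) = 0 (v(w, S) = (3 + S)*0 = 0)
K(Z) = 6/7 + Z²/7
g(-43)/K(v(7, -3)) - 2585/Q(-61) = (-43)²/(6/7 + (⅐)*0²) - 2585/((-61)³) = 1849/(6/7 + (⅐)*0) - 2585/(-226981) = 1849/(6/7 + 0) - 2585*(-1/226981) = 1849/(6/7) + 2585/226981 = 1849*(7/6) + 2585/226981 = 12943/6 + 2585/226981 = 2937830593/1361886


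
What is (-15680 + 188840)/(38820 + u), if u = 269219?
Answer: 173160/308039 ≈ 0.56214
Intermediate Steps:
(-15680 + 188840)/(38820 + u) = (-15680 + 188840)/(38820 + 269219) = 173160/308039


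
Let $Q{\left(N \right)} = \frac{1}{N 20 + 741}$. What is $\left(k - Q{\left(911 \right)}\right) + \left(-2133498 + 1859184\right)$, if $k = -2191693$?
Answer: $- \frac{46757958728}{18961} \approx -2.466 \cdot 10^{6}$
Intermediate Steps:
$Q{\left(N \right)} = \frac{1}{741 + 20 N}$ ($Q{\left(N \right)} = \frac{1}{20 N + 741} = \frac{1}{741 + 20 N}$)
$\left(k - Q{\left(911 \right)}\right) + \left(-2133498 + 1859184\right) = \left(-2191693 - \frac{1}{741 + 20 \cdot 911}\right) + \left(-2133498 + 1859184\right) = \left(-2191693 - \frac{1}{741 + 18220}\right) - 274314 = \left(-2191693 - \frac{1}{18961}\right) - 274314 = - \frac{41556690974}{18961} - 274314 = - \frac{46757958728}{18961}$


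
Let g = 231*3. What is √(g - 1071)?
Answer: 3*I*√42 ≈ 19.442*I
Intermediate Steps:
g = 693
√(g - 1071) = √(693 - 1071) = √(-378) = 3*I*√42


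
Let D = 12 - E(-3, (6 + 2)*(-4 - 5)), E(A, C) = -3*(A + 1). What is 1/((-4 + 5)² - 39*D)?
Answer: -1/233 ≈ -0.0042918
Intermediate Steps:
E(A, C) = -3 - 3*A (E(A, C) = -3*(1 + A) = -3 - 3*A)
D = 6 (D = 12 - (-3 - 3*(-3)) = 12 - (-3 + 9) = 12 - 1*6 = 12 - 6 = 6)
1/((-4 + 5)² - 39*D) = 1/((-4 + 5)² - 39*6) = 1/(1² - 234) = 1/(1 - 234) = 1/(-233) = -1/233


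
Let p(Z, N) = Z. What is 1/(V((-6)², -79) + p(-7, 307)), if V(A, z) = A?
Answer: 1/29 ≈ 0.034483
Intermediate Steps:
1/(V((-6)², -79) + p(-7, 307)) = 1/((-6)² - 7) = 1/(36 - 7) = 1/29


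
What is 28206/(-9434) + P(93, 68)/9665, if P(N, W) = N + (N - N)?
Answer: -135866814/45589805 ≈ -2.9802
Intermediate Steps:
P(N, W) = N (P(N, W) = N + 0 = N)
28206/(-9434) + P(93, 68)/9665 = 28206/(-9434) + 93/9665 = 28206*(-1/9434) + 93*(1/9665) = -14103/4717 + 93/9665 = -135866814/45589805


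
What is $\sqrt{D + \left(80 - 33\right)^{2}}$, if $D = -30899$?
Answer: $i \sqrt{28690} \approx 169.38 i$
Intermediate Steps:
$\sqrt{D + \left(80 - 33\right)^{2}} = \sqrt{-30899 + \left(80 - 33\right)^{2}} = \sqrt{-30899 + 47^{2}} = \sqrt{-30899 + 2209} = \sqrt{-28690} = i \sqrt{28690}$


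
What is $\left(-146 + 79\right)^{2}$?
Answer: $4489$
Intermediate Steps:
$\left(-146 + 79\right)^{2} = \left(-67\right)^{2} = 4489$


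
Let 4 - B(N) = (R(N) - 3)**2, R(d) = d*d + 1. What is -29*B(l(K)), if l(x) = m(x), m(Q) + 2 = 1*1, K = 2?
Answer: -87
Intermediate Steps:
m(Q) = -1 (m(Q) = -2 + 1*1 = -2 + 1 = -1)
R(d) = 1 + d**2 (R(d) = d**2 + 1 = 1 + d**2)
l(x) = -1
B(N) = 4 - (-2 + N**2)**2 (B(N) = 4 - ((1 + N**2) - 3)**2 = 4 - (-2 + N**2)**2)
-29*B(l(K)) = -29*(4 - (-2 + (-1)**2)**2) = -29*(4 - (-2 + 1)**2) = -29*(4 - 1*(-1)**2) = -29*(4 - 1*1) = -29*(4 - 1) = -29*3 = -87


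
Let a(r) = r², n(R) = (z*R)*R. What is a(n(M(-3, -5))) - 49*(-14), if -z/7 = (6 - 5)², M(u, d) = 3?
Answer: 4655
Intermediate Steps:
z = -7 (z = -7*(6 - 5)² = -7*1² = -7*1 = -7)
n(R) = -7*R² (n(R) = (-7*R)*R = -7*R²)
a(n(M(-3, -5))) - 49*(-14) = (-7*3²)² - 49*(-14) = (-7*9)² - 1*(-686) = (-63)² + 686 = 3969 + 686 = 4655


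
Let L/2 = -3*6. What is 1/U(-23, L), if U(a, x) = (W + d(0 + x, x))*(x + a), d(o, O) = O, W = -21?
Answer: 1/3363 ≈ 0.00029735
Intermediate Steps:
L = -36 (L = 2*(-3*6) = 2*(-18) = -36)
U(a, x) = (-21 + x)*(a + x) (U(a, x) = (-21 + x)*(x + a) = (-21 + x)*(a + x))
1/U(-23, L) = 1/((-36)**2 - 21*(-23) - 21*(-36) - 23*(-36)) = 1/(1296 + 483 + 756 + 828) = 1/3363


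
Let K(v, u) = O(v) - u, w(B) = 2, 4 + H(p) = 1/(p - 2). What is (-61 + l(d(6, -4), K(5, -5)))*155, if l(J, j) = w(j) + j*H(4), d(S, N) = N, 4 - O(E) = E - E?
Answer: -28055/2 ≈ -14028.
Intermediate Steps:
O(E) = 4 (O(E) = 4 - (E - E) = 4 - 1*0 = 4 + 0 = 4)
H(p) = -4 + 1/(-2 + p) (H(p) = -4 + 1/(p - 2) = -4 + 1/(-2 + p))
K(v, u) = 4 - u
l(J, j) = 2 - 7*j/2 (l(J, j) = 2 + j*((9 - 4*4)/(-2 + 4)) = 2 + j*((9 - 16)/2) = 2 + j*((½)*(-7)) = 2 + j*(-7/2) = 2 - 7*j/2)
(-61 + l(d(6, -4), K(5, -5)))*155 = (-61 + (2 - 7*(4 - 1*(-5))/2))*155 = (-61 + (2 - 7*(4 + 5)/2))*155 = (-61 + (2 - 7/2*9))*155 = (-61 + (2 - 63/2))*155 = (-61 - 59/2)*155 = -181/2*155 = -28055/2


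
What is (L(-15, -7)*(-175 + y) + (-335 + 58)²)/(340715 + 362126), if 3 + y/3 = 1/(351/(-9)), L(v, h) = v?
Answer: 1033372/9136933 ≈ 0.11310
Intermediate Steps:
y = -118/13 (y = -9 + 3/((351/(-9))) = -9 + 3/((351*(-⅑))) = -9 + 3/(-39) = -9 + 3*(-1/39) = -9 - 1/13 = -118/13 ≈ -9.0769)
(L(-15, -7)*(-175 + y) + (-335 + 58)²)/(340715 + 362126) = (-15*(-175 - 118/13) + (-335 + 58)²)/(340715 + 362126) = (-15*(-2393/13) + (-277)²)/702841 = (35895/13 + 76729)*(1/702841) = (1033372/13)*(1/702841) = 1033372/9136933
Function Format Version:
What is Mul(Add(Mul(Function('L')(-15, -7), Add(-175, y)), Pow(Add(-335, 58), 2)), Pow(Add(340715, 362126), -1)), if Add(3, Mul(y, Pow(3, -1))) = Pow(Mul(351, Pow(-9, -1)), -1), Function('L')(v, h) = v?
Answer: Rational(1033372, 9136933) ≈ 0.11310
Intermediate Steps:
y = Rational(-118, 13) (y = Add(-9, Mul(3, Pow(Mul(351, Pow(-9, -1)), -1))) = Add(-9, Mul(3, Pow(Mul(351, Rational(-1, 9)), -1))) = Add(-9, Mul(3, Pow(-39, -1))) = Add(-9, Mul(3, Rational(-1, 39))) = Add(-9, Rational(-1, 13)) = Rational(-118, 13) ≈ -9.0769)
Mul(Add(Mul(Function('L')(-15, -7), Add(-175, y)), Pow(Add(-335, 58), 2)), Pow(Add(340715, 362126), -1)) = Mul(Add(Mul(-15, Add(-175, Rational(-118, 13))), Pow(Add(-335, 58), 2)), Pow(Add(340715, 362126), -1)) = Mul(Add(Mul(-15, Rational(-2393, 13)), Pow(-277, 2)), Pow(702841, -1)) = Mul(Add(Rational(35895, 13), 76729), Rational(1, 702841)) = Mul(Rational(1033372, 13), Rational(1, 702841)) = Rational(1033372, 9136933)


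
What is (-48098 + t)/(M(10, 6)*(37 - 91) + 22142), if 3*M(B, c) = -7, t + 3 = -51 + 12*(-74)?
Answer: -12260/5567 ≈ -2.2023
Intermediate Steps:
t = -942 (t = -3 + (-51 + 12*(-74)) = -3 + (-51 - 888) = -3 - 939 = -942)
M(B, c) = -7/3 (M(B, c) = (⅓)*(-7) = -7/3)
(-48098 + t)/(M(10, 6)*(37 - 91) + 22142) = (-48098 - 942)/(-7*(37 - 91)/3 + 22142) = -49040/(-7/3*(-54) + 22142) = -49040/(126 + 22142) = -49040/22268 = -49040*1/22268 = -12260/5567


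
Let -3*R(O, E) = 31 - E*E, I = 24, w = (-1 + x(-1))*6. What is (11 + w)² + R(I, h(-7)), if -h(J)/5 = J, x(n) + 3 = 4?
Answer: 519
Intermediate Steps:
x(n) = 1 (x(n) = -3 + 4 = 1)
h(J) = -5*J
w = 0 (w = (-1 + 1)*6 = 0*6 = 0)
R(O, E) = -31/3 + E²/3 (R(O, E) = -(31 - E*E)/3 = -(31 - E²)/3 = -31/3 + E²/3)
(11 + w)² + R(I, h(-7)) = (11 + 0)² + (-31/3 + (-5*(-7))²/3) = 11² + (-31/3 + (⅓)*35²) = 121 + (-31/3 + (⅓)*1225) = 121 + (-31/3 + 1225/3) = 121 + 398 = 519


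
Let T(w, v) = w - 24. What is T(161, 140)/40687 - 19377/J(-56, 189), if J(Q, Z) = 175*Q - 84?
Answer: 789746107/402150308 ≈ 1.9638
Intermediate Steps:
J(Q, Z) = -84 + 175*Q
T(w, v) = -24 + w
T(161, 140)/40687 - 19377/J(-56, 189) = (-24 + 161)/40687 - 19377/(-84 + 175*(-56)) = 137*(1/40687) - 19377/(-84 - 9800) = 137/40687 - 19377/(-9884) = 137/40687 - 19377*(-1/9884) = 137/40687 + 19377/9884 = 789746107/402150308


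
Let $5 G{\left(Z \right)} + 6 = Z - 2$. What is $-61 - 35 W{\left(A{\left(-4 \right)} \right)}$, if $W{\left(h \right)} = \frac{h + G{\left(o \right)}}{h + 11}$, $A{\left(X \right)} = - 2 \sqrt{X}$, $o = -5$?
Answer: $- \frac{7916}{137} + \frac{1904 i}{137} \approx -57.781 + 13.898 i$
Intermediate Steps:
$G{\left(Z \right)} = - \frac{8}{5} + \frac{Z}{5}$ ($G{\left(Z \right)} = - \frac{6}{5} + \frac{Z - 2}{5} = - \frac{6}{5} + \frac{-2 + Z}{5} = - \frac{6}{5} + \left(- \frac{2}{5} + \frac{Z}{5}\right) = - \frac{8}{5} + \frac{Z}{5}$)
$W{\left(h \right)} = \frac{- \frac{13}{5} + h}{11 + h}$ ($W{\left(h \right)} = \frac{h + \left(- \frac{8}{5} + \frac{1}{5} \left(-5\right)\right)}{h + 11} = \frac{h - \frac{13}{5}}{11 + h} = \frac{- \frac{13}{5} + h}{11 + h}$)
$-61 - 35 W{\left(A{\left(-4 \right)} \right)} = -61 - 35 \frac{- \frac{13}{5} - 2 \sqrt{-4}}{11 - 2 \sqrt{-4}} = -61 - 35 \frac{- \frac{13}{5} - 2 \cdot 2 i}{11 - 2 \cdot 2 i} = -61 - 35 \frac{- \frac{13}{5} - 4 i}{11 - 4 i} = -61 - 35 \frac{11 + 4 i}{137} \left(- \frac{13}{5} - 4 i\right) = -61 - 35 \frac{\left(11 + 4 i\right) \left(- \frac{13}{5} - 4 i\right)}{137} = -61 - \frac{35 \left(11 + 4 i\right) \left(- \frac{13}{5} - 4 i\right)}{137}$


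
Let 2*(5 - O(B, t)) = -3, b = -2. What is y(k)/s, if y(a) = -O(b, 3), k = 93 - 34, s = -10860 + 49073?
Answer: -13/76426 ≈ -0.00017010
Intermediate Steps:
O(B, t) = 13/2 (O(B, t) = 5 - ½*(-3) = 5 + 3/2 = 13/2)
s = 38213
k = 59
y(a) = -13/2 (y(a) = -1*13/2 = -13/2)
y(k)/s = -13/2/38213 = -13/2*1/38213 = -13/76426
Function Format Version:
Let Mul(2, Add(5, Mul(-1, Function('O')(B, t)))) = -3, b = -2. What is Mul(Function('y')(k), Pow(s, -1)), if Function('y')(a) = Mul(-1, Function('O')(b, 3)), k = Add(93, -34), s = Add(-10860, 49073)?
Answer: Rational(-13, 76426) ≈ -0.00017010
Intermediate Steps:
Function('O')(B, t) = Rational(13, 2) (Function('O')(B, t) = Add(5, Mul(Rational(-1, 2), -3)) = Add(5, Rational(3, 2)) = Rational(13, 2))
s = 38213
k = 59
Function('y')(a) = Rational(-13, 2) (Function('y')(a) = Mul(-1, Rational(13, 2)) = Rational(-13, 2))
Mul(Function('y')(k), Pow(s, -1)) = Mul(Rational(-13, 2), Pow(38213, -1)) = Mul(Rational(-13, 2), Rational(1, 38213)) = Rational(-13, 76426)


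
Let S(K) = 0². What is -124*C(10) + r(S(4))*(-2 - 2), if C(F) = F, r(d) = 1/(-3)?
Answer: -3716/3 ≈ -1238.7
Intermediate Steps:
S(K) = 0
r(d) = -⅓ (r(d) = 1*(-⅓) = -⅓)
-124*C(10) + r(S(4))*(-2 - 2) = -124*10 - (-2 - 2)/3 = -1240 - ⅓*(-4) = -1240 + 4/3 = -3716/3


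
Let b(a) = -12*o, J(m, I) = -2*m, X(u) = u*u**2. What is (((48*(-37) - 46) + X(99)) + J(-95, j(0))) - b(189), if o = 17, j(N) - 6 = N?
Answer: 968871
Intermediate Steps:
j(N) = 6 + N
X(u) = u**3
b(a) = -204 (b(a) = -12*17 = -204)
(((48*(-37) - 46) + X(99)) + J(-95, j(0))) - b(189) = (((48*(-37) - 46) + 99**3) - 2*(-95)) - 1*(-204) = (((-1776 - 46) + 970299) + 190) + 204 = ((-1822 + 970299) + 190) + 204 = (968477 + 190) + 204 = 968667 + 204 = 968871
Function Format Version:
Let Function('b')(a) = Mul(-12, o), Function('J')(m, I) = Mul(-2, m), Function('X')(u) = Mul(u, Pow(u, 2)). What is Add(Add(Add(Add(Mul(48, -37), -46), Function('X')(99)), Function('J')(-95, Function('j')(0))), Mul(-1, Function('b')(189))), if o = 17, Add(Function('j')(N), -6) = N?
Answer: 968871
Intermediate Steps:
Function('j')(N) = Add(6, N)
Function('X')(u) = Pow(u, 3)
Function('b')(a) = -204 (Function('b')(a) = Mul(-12, 17) = -204)
Add(Add(Add(Add(Mul(48, -37), -46), Function('X')(99)), Function('J')(-95, Function('j')(0))), Mul(-1, Function('b')(189))) = Add(Add(Add(Add(Mul(48, -37), -46), Pow(99, 3)), Mul(-2, -95)), Mul(-1, -204)) = Add(Add(Add(Add(-1776, -46), 970299), 190), 204) = Add(Add(Add(-1822, 970299), 190), 204) = Add(Add(968477, 190), 204) = Add(968667, 204) = 968871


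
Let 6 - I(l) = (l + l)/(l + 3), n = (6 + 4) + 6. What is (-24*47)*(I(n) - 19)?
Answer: 314712/19 ≈ 16564.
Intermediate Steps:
n = 16 (n = 10 + 6 = 16)
I(l) = 6 - 2*l/(3 + l) (I(l) = 6 - (l + l)/(l + 3) = 6 - 2*l/(3 + l))
(-24*47)*(I(n) - 19) = (-24*47)*(2*(9 + 2*16)/(3 + 16) - 19) = -1128*(2*(9 + 32)/19 - 19) = -1128*(2*(1/19)*41 - 19) = -1128*(82/19 - 19) = -1128*(-279/19) = 314712/19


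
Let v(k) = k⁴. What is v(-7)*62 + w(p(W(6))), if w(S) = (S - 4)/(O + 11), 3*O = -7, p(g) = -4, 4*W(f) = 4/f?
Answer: 1935194/13 ≈ 1.4886e+5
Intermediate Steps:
W(f) = 1/f (W(f) = (4/f)/4 = 1/f)
O = -7/3 (O = (⅓)*(-7) = -7/3 ≈ -2.3333)
w(S) = -6/13 + 3*S/26 (w(S) = (S - 4)/(-7/3 + 11) = (-4 + S)/(26/3) = (-4 + S)*(3/26) = -6/13 + 3*S/26)
v(-7)*62 + w(p(W(6))) = (-7)⁴*62 + (-6/13 + (3/26)*(-4)) = 2401*62 + (-6/13 - 6/13) = 148862 - 12/13 = 1935194/13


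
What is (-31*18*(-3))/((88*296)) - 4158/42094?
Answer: -9460557/274116128 ≈ -0.034513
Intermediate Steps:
(-31*18*(-3))/((88*296)) - 4158/42094 = -558*(-3)/26048 - 4158*1/42094 = 1674*(1/26048) - 2079/21047 = 837/13024 - 2079/21047 = -9460557/274116128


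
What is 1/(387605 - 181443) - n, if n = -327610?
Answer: 67540732821/206162 ≈ 3.2761e+5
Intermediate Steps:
1/(387605 - 181443) - n = 1/(387605 - 181443) - 1*(-327610) = 1/206162 + 327610 = 67540732821/206162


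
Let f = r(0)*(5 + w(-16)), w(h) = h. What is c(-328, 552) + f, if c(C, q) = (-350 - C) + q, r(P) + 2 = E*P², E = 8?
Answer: 552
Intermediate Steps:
r(P) = -2 + 8*P²
f = 22 (f = (-2 + 8*0²)*(5 - 16) = (-2 + 8*0)*(-11) = (-2 + 0)*(-11) = -2*(-11) = 22)
c(C, q) = -350 + q - C
c(-328, 552) + f = (-350 + 552 - 1*(-328)) + 22 = (-350 + 552 + 328) + 22 = 530 + 22 = 552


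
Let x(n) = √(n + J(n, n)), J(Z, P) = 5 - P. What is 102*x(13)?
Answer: 102*√5 ≈ 228.08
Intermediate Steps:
x(n) = √5 (x(n) = √(n + (5 - n)) = √5)
102*x(13) = 102*√5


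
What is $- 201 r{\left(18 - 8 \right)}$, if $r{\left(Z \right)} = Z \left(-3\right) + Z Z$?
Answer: $-14070$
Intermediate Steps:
$r{\left(Z \right)} = Z^{2} - 3 Z$ ($r{\left(Z \right)} = - 3 Z + Z^{2} = Z^{2} - 3 Z$)
$- 201 r{\left(18 - 8 \right)} = - 201 \left(18 - 8\right) \left(-3 + \left(18 - 8\right)\right) = - 201 \cdot 10 \left(-3 + 10\right) = - 201 \cdot 10 \cdot 7 = \left(-201\right) 70 = -14070$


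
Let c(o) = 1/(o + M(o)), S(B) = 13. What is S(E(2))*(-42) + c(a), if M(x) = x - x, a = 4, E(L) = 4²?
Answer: -2183/4 ≈ -545.75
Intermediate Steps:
E(L) = 16
M(x) = 0
c(o) = 1/o (c(o) = 1/(o + 0) = 1/o)
S(E(2))*(-42) + c(a) = 13*(-42) + 1/4 = -546 + ¼ = -2183/4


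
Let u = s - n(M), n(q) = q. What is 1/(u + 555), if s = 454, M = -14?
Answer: 1/1023 ≈ 0.00097752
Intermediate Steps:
u = 468 (u = 454 - 1*(-14) = 454 + 14 = 468)
1/(u + 555) = 1/(468 + 555) = 1/1023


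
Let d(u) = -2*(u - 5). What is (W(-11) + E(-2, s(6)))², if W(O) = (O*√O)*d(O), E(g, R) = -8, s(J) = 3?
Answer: -1362880 + 5632*I*√11 ≈ -1.3629e+6 + 18679.0*I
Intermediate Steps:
d(u) = 10 - 2*u (d(u) = -2*(-5 + u) = 10 - 2*u)
W(O) = O^(3/2)*(10 - 2*O) (W(O) = (O*√O)*(10 - 2*O) = O^(3/2)*(10 - 2*O))
(W(-11) + E(-2, s(6)))² = (2*(-11)^(3/2)*(5 - 1*(-11)) - 8)² = (2*(-11*I*√11)*(5 + 11) - 8)² = (2*(-11*I*√11)*16 - 8)² = (-352*I*√11 - 8)² = (-8 - 352*I*√11)²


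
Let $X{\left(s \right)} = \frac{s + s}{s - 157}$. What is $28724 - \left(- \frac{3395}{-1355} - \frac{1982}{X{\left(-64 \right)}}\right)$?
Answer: $\frac{557497581}{17344} \approx 32144.0$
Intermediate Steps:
$X{\left(s \right)} = \frac{2 s}{-157 + s}$
$28724 - \left(- \frac{3395}{-1355} - \frac{1982}{X{\left(-64 \right)}}\right) = 28724 - \left(- \frac{3395}{-1355} - \frac{1982}{2 \left(-64\right) \frac{1}{-157 - 64}}\right) = 28724 - \left(\left(-3395\right) \left(- \frac{1}{1355}\right) - \frac{1982}{2 \left(-64\right) \frac{1}{-221}}\right) = 28724 - \left(\frac{679}{271} - \frac{1982}{2 \left(-64\right) \left(- \frac{1}{221}\right)}\right) = 28724 - \left(\frac{679}{271} - \frac{1982}{\frac{128}{221}}\right) = 28724 - \left(\frac{679}{271} - \frac{219011}{64}\right) = 28724 - - \frac{59308525}{17344} = 28724 + \frac{59308525}{17344} = \frac{557497581}{17344}$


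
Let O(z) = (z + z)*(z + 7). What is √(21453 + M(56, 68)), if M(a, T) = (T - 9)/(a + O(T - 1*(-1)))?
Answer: √149066123569/2636 ≈ 146.47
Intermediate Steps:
O(z) = 2*z*(7 + z) (O(z) = (2*z)*(7 + z) = 2*z*(7 + z))
M(a, T) = (-9 + T)/(a + 2*(1 + T)*(8 + T)) (M(a, T) = (T - 9)/(a + 2*(T - 1*(-1))*(7 + (T - 1*(-1)))) = (-9 + T)/(a + 2*(T + 1)*(7 + (T + 1))) = (-9 + T)/(a + 2*(1 + T)*(7 + (1 + T))) = (-9 + T)/(a + 2*(1 + T)*(8 + T)))
√(21453 + M(56, 68)) = √(21453 + (-9 + 68)/(56 + 2*(1 + 68)*(8 + 68))) = √(21453 + 59/(56 + 2*69*76)) = √(21453 + 59/(56 + 10488)) = √(21453 + 59/10544) = √(226200491/10544) = √149066123569/2636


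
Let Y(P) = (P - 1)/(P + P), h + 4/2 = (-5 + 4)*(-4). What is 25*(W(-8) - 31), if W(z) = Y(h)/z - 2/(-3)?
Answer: -72875/96 ≈ -759.11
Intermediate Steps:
h = 2 (h = -2 + (-5 + 4)*(-4) = -2 - 1*(-4) = -2 + 4 = 2)
Y(P) = (-1 + P)/(2*P) (Y(P) = (-1 + P)/((2*P)) = (-1 + P)*(1/(2*P)) = (-1 + P)/(2*P))
W(z) = ⅔ + 1/(4*z) (W(z) = ((½)*(-1 + 2)/2)/z - 2/(-3) = ((½)*(½)*1)/z - 2*(-⅓) = 1/(4*z) + ⅔ = ⅔ + 1/(4*z))
25*(W(-8) - 31) = 25*((1/12)*(3 + 8*(-8))/(-8) - 31) = 25*((1/12)*(-⅛)*(3 - 64) - 31) = 25*((1/12)*(-⅛)*(-61) - 31) = 25*(61/96 - 31) = 25*(-2915/96) = -72875/96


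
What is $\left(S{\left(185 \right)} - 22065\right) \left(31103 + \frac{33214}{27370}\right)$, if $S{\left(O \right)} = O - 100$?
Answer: $- \frac{267315209736}{391} \approx -6.8367 \cdot 10^{8}$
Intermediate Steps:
$S{\left(O \right)} = -100 + O$
$\left(S{\left(185 \right)} - 22065\right) \left(31103 + \frac{33214}{27370}\right) = \left(\left(-100 + 185\right) - 22065\right) \left(31103 + \frac{33214}{27370}\right) = \left(85 - 22065\right) \left(31103 + 33214 \cdot \frac{1}{27370}\right) = - 21980 \left(31103 + \frac{16607}{13685}\right) = \left(-21980\right) \frac{425661162}{13685} = - \frac{267315209736}{391}$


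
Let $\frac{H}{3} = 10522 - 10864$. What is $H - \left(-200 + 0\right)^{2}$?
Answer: $-41026$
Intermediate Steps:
$H = -1026$ ($H = 3 \left(10522 - 10864\right) = 3 \left(-342\right) = -1026$)
$H - \left(-200 + 0\right)^{2} = -1026 - \left(-200 + 0\right)^{2} = -1026 - \left(-200\right)^{2} = -1026 - 40000 = -41026$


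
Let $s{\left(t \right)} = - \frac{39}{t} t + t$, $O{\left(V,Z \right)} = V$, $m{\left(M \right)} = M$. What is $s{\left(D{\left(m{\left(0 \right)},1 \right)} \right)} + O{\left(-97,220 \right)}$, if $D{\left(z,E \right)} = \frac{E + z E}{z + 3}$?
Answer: $- \frac{407}{3} \approx -135.67$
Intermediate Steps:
$D{\left(z,E \right)} = \frac{E + E z}{3 + z}$
$s{\left(t \right)} = -39 + t$
$s{\left(D{\left(m{\left(0 \right)},1 \right)} \right)} + O{\left(-97,220 \right)} = \left(-39 + 1 \frac{1}{3 + 0} \left(1 + 0\right)\right) - 97 = \left(-39 + 1 \cdot \frac{1}{3} \cdot 1\right) - 97 = \left(-39 + \frac{1}{3}\right) - 97 = - \frac{116}{3} - 97 = - \frac{407}{3}$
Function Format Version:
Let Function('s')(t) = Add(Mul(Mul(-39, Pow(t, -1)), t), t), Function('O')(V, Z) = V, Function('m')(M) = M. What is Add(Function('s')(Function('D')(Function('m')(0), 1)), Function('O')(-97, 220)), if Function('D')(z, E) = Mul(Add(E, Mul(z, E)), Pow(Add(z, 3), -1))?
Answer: Rational(-407, 3) ≈ -135.67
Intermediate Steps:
Function('D')(z, E) = Mul(Pow(Add(3, z), -1), Add(E, Mul(E, z))) (Function('D')(z, E) = Mul(Add(E, Mul(E, z)), Pow(Add(3, z), -1)) = Mul(Pow(Add(3, z), -1), Add(E, Mul(E, z))))
Function('s')(t) = Add(-39, t)
Add(Function('s')(Function('D')(Function('m')(0), 1)), Function('O')(-97, 220)) = Add(Add(-39, Mul(1, Pow(Add(3, 0), -1), Add(1, 0))), -97) = Add(Add(-39, Mul(1, Pow(3, -1), 1)), -97) = Add(Add(-39, Mul(1, Rational(1, 3), 1)), -97) = Add(Add(-39, Rational(1, 3)), -97) = Add(Rational(-116, 3), -97) = Rational(-407, 3)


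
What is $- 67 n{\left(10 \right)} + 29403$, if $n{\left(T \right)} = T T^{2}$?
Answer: $-37597$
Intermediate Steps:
$n{\left(T \right)} = T^{3}$
$- 67 n{\left(10 \right)} + 29403 = - 67 \cdot 10^{3} + 29403 = \left(-67\right) 1000 + 29403 = -67000 + 29403 = -37597$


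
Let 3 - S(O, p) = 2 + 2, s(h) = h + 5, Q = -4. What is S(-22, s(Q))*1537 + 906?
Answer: -631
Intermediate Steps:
s(h) = 5 + h
S(O, p) = -1 (S(O, p) = 3 - (2 + 2) = 3 - 1*4 = 3 - 4 = -1)
S(-22, s(Q))*1537 + 906 = -1*1537 + 906 = -1537 + 906 = -631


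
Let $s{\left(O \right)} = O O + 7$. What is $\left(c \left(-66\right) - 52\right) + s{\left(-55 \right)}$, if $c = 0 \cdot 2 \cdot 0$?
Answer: $2980$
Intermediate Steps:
$s{\left(O \right)} = 7 + O^{2}$ ($s{\left(O \right)} = O^{2} + 7 = 7 + O^{2}$)
$c = 0$ ($c = 0 \cdot 0 = 0$)
$\left(c \left(-66\right) - 52\right) + s{\left(-55 \right)} = \left(0 \left(-66\right) - 52\right) + \left(7 + \left(-55\right)^{2}\right) = \left(0 - 52\right) + \left(7 + 3025\right) = -52 + 3032 = 2980$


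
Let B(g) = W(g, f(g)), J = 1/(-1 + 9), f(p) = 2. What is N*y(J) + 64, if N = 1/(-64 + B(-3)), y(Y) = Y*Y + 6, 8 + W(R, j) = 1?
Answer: 290431/4544 ≈ 63.915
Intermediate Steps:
W(R, j) = -7 (W(R, j) = -8 + 1 = -7)
J = ⅛ (J = 1/8 = ⅛ ≈ 0.12500)
B(g) = -7
y(Y) = 6 + Y² (y(Y) = Y² + 6 = 6 + Y²)
N = -1/71 (N = 1/(-64 - 7) = 1/(-71) = -1/71 ≈ -0.014085)
N*y(J) + 64 = -(6 + (⅛)²)/71 + 64 = -(6 + 1/64)/71 + 64 = -1/71*385/64 + 64 = -385/4544 + 64 = 290431/4544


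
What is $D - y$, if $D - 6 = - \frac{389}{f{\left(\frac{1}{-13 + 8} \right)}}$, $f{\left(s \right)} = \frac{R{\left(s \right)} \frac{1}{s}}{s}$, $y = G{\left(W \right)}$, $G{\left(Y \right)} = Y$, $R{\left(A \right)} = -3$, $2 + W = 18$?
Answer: $- \frac{361}{75} \approx -4.8133$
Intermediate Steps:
$W = 16$ ($W = -2 + 18 = 16$)
$y = 16$
$f{\left(s \right)} = - \frac{3}{s^{2}}$ ($f{\left(s \right)} = \frac{\left(-3\right) \frac{1}{s}}{s} = - \frac{3}{s^{2}}$)
$D = \frac{839}{75}$ ($D = 6 - \frac{389}{\left(-3\right) \frac{1}{\frac{1}{\left(-13 + 8\right)^{2}}}} = 6 - \frac{389}{\left(-3\right) \frac{1}{\frac{1}{25}}} = 6 - \frac{389}{\left(-3\right) 25} = 6 - \frac{389}{-75} = 6 - - \frac{389}{75} = 6 + \frac{389}{75} = \frac{839}{75} \approx 11.187$)
$D - y = \frac{839}{75} - 16 = - \frac{361}{75}$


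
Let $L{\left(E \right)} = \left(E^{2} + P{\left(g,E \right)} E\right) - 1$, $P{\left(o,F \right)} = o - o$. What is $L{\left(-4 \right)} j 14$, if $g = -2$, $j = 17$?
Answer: $3570$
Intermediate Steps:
$P{\left(o,F \right)} = 0$
$L{\left(E \right)} = -1 + E^{2}$ ($L{\left(E \right)} = \left(E^{2} + 0 E\right) - 1 = \left(E^{2} + 0\right) - 1 = E^{2} - 1 = -1 + E^{2}$)
$L{\left(-4 \right)} j 14 = \left(-1 + \left(-4\right)^{2}\right) 17 \cdot 14 = \left(-1 + 16\right) 17 \cdot 14 = 15 \cdot 17 \cdot 14 = 255 \cdot 14 = 3570$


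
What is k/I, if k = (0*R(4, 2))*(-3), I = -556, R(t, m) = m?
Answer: 0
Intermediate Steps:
k = 0 (k = (0*2)*(-3) = 0*(-3) = 0)
k/I = 0/(-556) = 0*(-1/556) = 0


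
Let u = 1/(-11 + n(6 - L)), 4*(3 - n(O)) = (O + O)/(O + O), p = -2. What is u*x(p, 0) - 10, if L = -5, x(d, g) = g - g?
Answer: -10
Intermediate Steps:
x(d, g) = 0
n(O) = 11/4 (n(O) = 3 - (O + O)/(4*(O + O)) = 3 - 2*O/(4*(2*O)) = 3 - 2*O*1/(2*O)/4 = 3 - ¼*1 = 3 - ¼ = 11/4)
u = -4/33 (u = 1/(-11 + 11/4) = 1/(-33/4) = -4/33 ≈ -0.12121)
u*x(p, 0) - 10 = -4/33*0 - 10 = 0 - 10 = -10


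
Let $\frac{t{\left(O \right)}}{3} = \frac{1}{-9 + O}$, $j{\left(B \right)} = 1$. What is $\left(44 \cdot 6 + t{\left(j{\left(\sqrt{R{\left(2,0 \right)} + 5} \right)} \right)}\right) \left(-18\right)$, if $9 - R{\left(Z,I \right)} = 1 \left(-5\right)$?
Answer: $- \frac{18981}{4} \approx -4745.3$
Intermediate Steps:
$R{\left(Z,I \right)} = 14$ ($R{\left(Z,I \right)} = 9 - 1 \left(-5\right) = 9 - -5 = 9 + 5 = 14$)
$t{\left(O \right)} = \frac{3}{-9 + O}$
$\left(44 \cdot 6 + t{\left(j{\left(\sqrt{R{\left(2,0 \right)} + 5} \right)} \right)}\right) \left(-18\right) = \left(44 \cdot 6 + \frac{3}{-9 + 1}\right) \left(-18\right) = \left(264 + \frac{3}{-8}\right) \left(-18\right) = \left(264 + 3 \left(- \frac{1}{8}\right)\right) \left(-18\right) = \left(264 - \frac{3}{8}\right) \left(-18\right) = \frac{2109}{8} \left(-18\right) = - \frac{18981}{4}$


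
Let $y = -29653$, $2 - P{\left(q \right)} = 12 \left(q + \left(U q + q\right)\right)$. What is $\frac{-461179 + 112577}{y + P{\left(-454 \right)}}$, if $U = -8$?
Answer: $\frac{20506}{3667} \approx 5.592$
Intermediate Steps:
$P{\left(q \right)} = 2 + 72 q$ ($P{\left(q \right)} = 2 - 12 \left(q + \left(- 8 q + q\right)\right) = 2 - 12 \left(q - 7 q\right) = 2 - 12 \left(- 6 q\right) = 2 - - 72 q = 2 + 72 q$)
$\frac{-461179 + 112577}{y + P{\left(-454 \right)}} = \frac{-461179 + 112577}{-29653 + \left(2 + 72 \left(-454\right)\right)} = - \frac{348602}{-29653 + \left(2 - 32688\right)} = - \frac{348602}{-29653 - 32686} = - \frac{348602}{-62339} = \left(-348602\right) \left(- \frac{1}{62339}\right) = \frac{20506}{3667}$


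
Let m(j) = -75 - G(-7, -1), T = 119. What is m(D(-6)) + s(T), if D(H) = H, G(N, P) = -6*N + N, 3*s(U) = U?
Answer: -211/3 ≈ -70.333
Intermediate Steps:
s(U) = U/3
G(N, P) = -5*N
m(j) = -110 (m(j) = -75 - (-5)*(-7) = -75 - 1*35 = -75 - 35 = -110)
m(D(-6)) + s(T) = -110 + (⅓)*119 = -110 + 119/3 = -211/3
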